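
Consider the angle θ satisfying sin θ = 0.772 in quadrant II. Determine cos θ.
cos θ = ±√(1 - sin²θ) = -0.6356 (negative in QII)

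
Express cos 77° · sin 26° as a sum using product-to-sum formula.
cos 77° sin 26° = (1/2)[sin(77°+26°) - sin(77°-26°)]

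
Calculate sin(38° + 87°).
sin(38° + 87°) = sin 38° cos 87° + cos 38° sin 87° = 0.8192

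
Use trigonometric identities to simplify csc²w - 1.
csc²w - 1 = cot²w (using Pythagorean identity)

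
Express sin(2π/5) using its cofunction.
sin(2π/5) = cos(π/2 - 2π/5) = cos(π/10)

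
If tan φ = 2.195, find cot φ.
cot φ = 1/tan φ = 0.4556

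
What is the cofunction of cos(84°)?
cos(84°) = sin(90° - 84°) = sin(6°)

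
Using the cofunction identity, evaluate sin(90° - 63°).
sin(90° - 63°) = cos(63°) = 0.454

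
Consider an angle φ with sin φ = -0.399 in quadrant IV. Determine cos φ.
cos φ = √(1 - sin²φ) = 0.917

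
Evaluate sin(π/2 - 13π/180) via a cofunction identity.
sin(π/2 - 13π/180) = cos(13π/180) = 0.9744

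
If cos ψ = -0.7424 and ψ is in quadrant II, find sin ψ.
sin ψ = 0.67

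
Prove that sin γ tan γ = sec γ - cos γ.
RHS = 1/cos γ - cos γ = (1 - cos²γ)/cos γ = sin²γ/cos γ = sin γ · (sin γ/cos γ) = sin γ tan γ = LHS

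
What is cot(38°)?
cot(38°) = 1.28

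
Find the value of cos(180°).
cos(180°) = -1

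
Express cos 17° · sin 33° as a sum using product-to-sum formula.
cos 17° sin 33° = (1/2)[sin(17°+33°) - sin(17°-33°)]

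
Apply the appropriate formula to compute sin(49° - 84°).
sin(49° - 84°) = sin 49° cos 84° - cos 49° sin 84° = -0.5736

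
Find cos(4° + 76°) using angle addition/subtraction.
cos(4° + 76°) = cos 4° cos 76° - sin 4° sin 76° = 0.1736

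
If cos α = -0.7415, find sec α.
sec α = 1/cos α = -1.349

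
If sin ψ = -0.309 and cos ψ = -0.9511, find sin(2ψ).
sin(2ψ) = 2 sin ψ cos ψ = 0.5878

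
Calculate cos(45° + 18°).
cos(45° + 18°) = cos 45° cos 18° - sin 45° sin 18° = 0.454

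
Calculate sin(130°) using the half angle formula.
sin(130°) = √((1 - cos 260°)/2) = 0.766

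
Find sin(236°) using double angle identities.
sin(236°) = 2 sin 118° cos 118° = -0.829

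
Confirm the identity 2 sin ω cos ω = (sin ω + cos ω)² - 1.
RHS = sin²ω + 2 sin ω cos ω + cos²ω - 1 = (sin²ω + cos²ω) + 2 sin ω cos ω - 1 = 1 + 2 sin ω cos ω - 1 = 2 sin ω cos ω = LHS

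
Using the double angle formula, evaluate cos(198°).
cos(198°) = 2cos²99° - 1 = -0.9511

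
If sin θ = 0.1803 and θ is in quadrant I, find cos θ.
cos θ = 0.9836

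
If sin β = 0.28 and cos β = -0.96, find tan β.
tan β = sin β / cos β = -0.2917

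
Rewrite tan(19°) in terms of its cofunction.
tan(19°) = cot(90° - 19°) = cot(71°)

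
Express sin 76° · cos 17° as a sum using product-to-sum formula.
sin 76° cos 17° = (1/2)[sin(76°+17°) + sin(76°-17°)]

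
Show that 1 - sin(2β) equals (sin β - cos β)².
RHS = sin²β - 2 sin β cos β + cos²β = (sin²β + cos²β) - 2 sin β cos β = 1 - sin(2β) = LHS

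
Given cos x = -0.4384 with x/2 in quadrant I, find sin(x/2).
sin(x/2) = ±√((1 - cos x)/2); positive since x/2 ∈ QI, so sin(x/2) = 0.8481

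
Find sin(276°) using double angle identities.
sin(276°) = 2 sin 138° cos 138° = -0.9945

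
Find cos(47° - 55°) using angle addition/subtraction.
cos(47° - 55°) = cos 47° cos 55° + sin 47° sin 55° = 0.9903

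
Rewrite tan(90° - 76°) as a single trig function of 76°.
tan(90° - 76°) = cot(76°)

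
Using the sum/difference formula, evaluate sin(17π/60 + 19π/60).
sin(17π/60 + 19π/60) = sin 17π/60 cos 19π/60 + cos 17π/60 sin 19π/60 = 0.9511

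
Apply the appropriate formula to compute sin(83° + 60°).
sin(83° + 60°) = sin 83° cos 60° + cos 83° sin 60° = 0.6018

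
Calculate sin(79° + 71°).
sin(79° + 71°) = sin 79° cos 71° + cos 79° sin 71° = 1/2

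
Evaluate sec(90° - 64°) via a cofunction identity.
sec(90° - 64°) = csc(64°) = 1.113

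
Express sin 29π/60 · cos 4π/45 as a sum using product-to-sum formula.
sin 29π/60 cos 4π/45 = (1/2)[sin(29π/60+4π/45) + sin(29π/60-4π/45)]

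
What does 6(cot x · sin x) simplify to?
6(cot x · sin x) = 6(cos x) (using Quotient identity)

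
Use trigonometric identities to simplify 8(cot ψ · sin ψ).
8(cot ψ · sin ψ) = 8(cos ψ) (using Quotient identity)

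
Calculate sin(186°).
sin(186°) = -0.1045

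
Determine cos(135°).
cos(135°) = -√2/2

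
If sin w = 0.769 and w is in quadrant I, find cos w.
cos w = 0.6392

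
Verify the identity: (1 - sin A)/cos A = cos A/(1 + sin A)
LHS = (1 - sin A)(1 + sin A) / (cos A(1 + sin A)) = (1 - sin²A) / (cos A(1 + sin A)) = cos²A / (cos A(1 + sin A)) = cos A/(1 + sin A) = RHS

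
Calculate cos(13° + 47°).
cos(13° + 47°) = cos 13° cos 47° - sin 13° sin 47° = 1/2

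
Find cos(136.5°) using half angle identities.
cos(136.5°) = -√((1 + cos 273°)/2) = -0.7254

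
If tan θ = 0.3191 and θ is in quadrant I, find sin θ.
sin θ = 0.304 (using tan²θ + 1 = sec²θ)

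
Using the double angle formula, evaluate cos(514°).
cos(514°) = cos²257° - sin²257° = -0.8988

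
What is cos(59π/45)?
cos(59π/45) = -0.5592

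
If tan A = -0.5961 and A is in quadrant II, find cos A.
cos A = -0.859 (using tan²A + 1 = sec²A)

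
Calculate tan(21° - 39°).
tan(21° - 39°) = (tan 21° - tan 39°)/(1 + tan 21° tan 39°) = -0.3249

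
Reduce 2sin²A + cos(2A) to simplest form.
2sin²A + cos(2A) = 1 (using Double angle)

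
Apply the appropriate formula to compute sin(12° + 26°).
sin(12° + 26°) = sin 12° cos 26° + cos 12° sin 26° = 0.6157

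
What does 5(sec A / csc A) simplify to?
5(sec A / csc A) = 5(tan A) (using Reciprocal identities)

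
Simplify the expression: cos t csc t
cos t csc t = cot t (using Reciprocal + quotient)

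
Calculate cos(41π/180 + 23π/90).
cos(41π/180 + 23π/90) = cos 41π/180 cos 23π/90 - sin 41π/180 sin 23π/90 = 0.05234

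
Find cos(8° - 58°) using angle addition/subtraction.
cos(8° - 58°) = cos 8° cos 58° + sin 8° sin 58° = 0.6428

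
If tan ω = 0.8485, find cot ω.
cot ω = 1/tan ω = 1.179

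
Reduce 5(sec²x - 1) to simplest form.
5(sec²x - 1) = 5(tan²x) (using Pythagorean identity)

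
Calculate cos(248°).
cos(248°) = -0.3746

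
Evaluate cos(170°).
cos(170°) = -0.9848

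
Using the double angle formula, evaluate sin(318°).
sin(318°) = 2 sin 159° cos 159° = -0.6691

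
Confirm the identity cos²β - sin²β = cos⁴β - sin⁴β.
RHS = (cos²β - sin²β)(cos²β + sin²β) = (cos²β - sin²β) · 1 = cos²β - sin²β = LHS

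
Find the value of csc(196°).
csc(196°) = -3.628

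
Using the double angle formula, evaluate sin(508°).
sin(508°) = 2 sin 254° cos 254° = 0.5299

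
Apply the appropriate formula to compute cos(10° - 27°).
cos(10° - 27°) = cos 10° cos 27° + sin 10° sin 27° = 0.9563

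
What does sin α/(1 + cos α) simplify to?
sin α/(1 + cos α) = tan(α/2) (using Half angle)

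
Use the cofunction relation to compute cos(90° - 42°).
cos(90° - 42°) = sin(42°) = 0.6691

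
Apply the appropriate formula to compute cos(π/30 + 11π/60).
cos(π/30 + 11π/60) = cos π/30 cos 11π/60 - sin π/30 sin 11π/60 = 0.7771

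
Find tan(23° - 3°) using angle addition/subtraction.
tan(23° - 3°) = (tan 23° - tan 3°)/(1 + tan 23° tan 3°) = 0.364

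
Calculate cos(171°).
cos(171°) = -0.9877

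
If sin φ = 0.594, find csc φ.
csc φ = 1/sin φ = 1.684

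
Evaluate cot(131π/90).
cot(131π/90) = 0.1405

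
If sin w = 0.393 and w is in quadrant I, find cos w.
cos w = 0.9195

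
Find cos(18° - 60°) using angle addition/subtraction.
cos(18° - 60°) = cos 18° cos 60° + sin 18° sin 60° = 0.7431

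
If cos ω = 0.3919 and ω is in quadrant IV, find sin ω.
sin ω = -0.92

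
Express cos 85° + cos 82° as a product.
cos 85° + cos 82° = 2 cos(83.5°) cos(1.5°)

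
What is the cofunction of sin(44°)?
sin(44°) = cos(90° - 44°) = cos(46°)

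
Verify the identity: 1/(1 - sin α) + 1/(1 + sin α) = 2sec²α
LHS = [(1 + sin α) + (1 - sin α)] / [(1 - sin α)(1 + sin α)] = 2/(1 - sin²α) = 2/cos²α = 2sec²α = RHS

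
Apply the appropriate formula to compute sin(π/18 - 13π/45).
sin(π/18 - 13π/45) = sin π/18 cos 13π/45 - cos π/18 sin 13π/45 = -0.6691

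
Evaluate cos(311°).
cos(311°) = 0.6561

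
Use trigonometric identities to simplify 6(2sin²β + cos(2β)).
6(2sin²β + cos(2β)) = 6 (using Double angle)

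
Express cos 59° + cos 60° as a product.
cos 59° + cos 60° = 2 cos(59.5°) cos(-0.5°)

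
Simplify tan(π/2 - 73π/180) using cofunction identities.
tan(π/2 - 73π/180) = cot(73π/180)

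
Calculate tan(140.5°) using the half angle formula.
tan(140.5°) = sin 281° / (1 + cos 281°) = -0.8243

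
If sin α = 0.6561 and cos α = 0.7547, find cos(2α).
cos(2α) = cos²α - sin²α = 0.1391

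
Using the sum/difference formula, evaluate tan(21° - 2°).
tan(21° - 2°) = (tan 21° - tan 2°)/(1 + tan 21° tan 2°) = 0.3443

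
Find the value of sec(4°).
sec(4°) = 1.002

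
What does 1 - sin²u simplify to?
1 - sin²u = cos²u (using Pythagorean identity)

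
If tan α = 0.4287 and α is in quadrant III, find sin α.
sin α = -0.394 (using tan²α + 1 = sec²α)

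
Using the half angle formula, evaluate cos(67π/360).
cos(67π/360) = √((1 + cos 67π/180)/2) = 0.8339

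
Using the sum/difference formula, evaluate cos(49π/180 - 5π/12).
cos(49π/180 - 5π/12) = cos 49π/180 cos 5π/12 + sin 49π/180 sin 5π/12 = 0.8988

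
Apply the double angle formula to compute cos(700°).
cos(700°) = cos²350° - sin²350° = 0.9397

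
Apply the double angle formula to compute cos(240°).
cos(240°) = cos²120° - sin²120° = -1/2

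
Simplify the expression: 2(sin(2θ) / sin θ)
2(sin(2θ) / sin θ) = 2(2 cos θ) (using Double angle)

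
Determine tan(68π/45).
tan(68π/45) = -28.64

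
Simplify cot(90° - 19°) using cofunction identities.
cot(90° - 19°) = tan(19°)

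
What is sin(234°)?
sin(234°) = -0.809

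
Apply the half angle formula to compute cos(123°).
cos(123°) = -√((1 + cos 246°)/2) = -0.5446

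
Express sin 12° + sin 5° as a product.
sin 12° + sin 5° = 2 sin(8.5°) cos(3.5°)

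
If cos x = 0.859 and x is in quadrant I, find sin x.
sin x = 0.512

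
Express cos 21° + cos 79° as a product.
cos 21° + cos 79° = 2 cos(50°) cos(-29°)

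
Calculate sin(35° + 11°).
sin(35° + 11°) = sin 35° cos 11° + cos 35° sin 11° = 0.7193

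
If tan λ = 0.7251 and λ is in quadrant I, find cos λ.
cos λ = 0.8096 (using tan²λ + 1 = sec²λ)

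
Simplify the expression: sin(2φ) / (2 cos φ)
sin(2φ) / (2 cos φ) = sin φ (using Double angle)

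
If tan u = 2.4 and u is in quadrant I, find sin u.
sin u = 0.9231 (using tan²u + 1 = sec²u)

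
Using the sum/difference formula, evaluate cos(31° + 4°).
cos(31° + 4°) = cos 31° cos 4° - sin 31° sin 4° = 0.8192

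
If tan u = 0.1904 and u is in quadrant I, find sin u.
sin u = 0.187 (using tan²u + 1 = sec²u)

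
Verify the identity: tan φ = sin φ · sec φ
RHS = sin φ · (1/cos φ) = sin φ/cos φ = tan φ = LHS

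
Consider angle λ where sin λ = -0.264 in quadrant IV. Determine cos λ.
cos λ = √(1 - sin²λ) = 0.9645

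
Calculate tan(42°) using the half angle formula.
tan(42°) = sin 84° / (1 + cos 84°) = 0.9004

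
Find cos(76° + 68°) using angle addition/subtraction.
cos(76° + 68°) = cos 76° cos 68° - sin 76° sin 68° = -0.809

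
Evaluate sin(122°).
sin(122°) = 0.848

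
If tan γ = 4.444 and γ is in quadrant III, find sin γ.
sin γ = -0.9756 (using tan²γ + 1 = sec²γ)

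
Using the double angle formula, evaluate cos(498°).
cos(498°) = cos²249° - sin²249° = -0.7431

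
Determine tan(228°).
tan(228°) = 1.111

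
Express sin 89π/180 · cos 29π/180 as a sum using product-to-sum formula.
sin 89π/180 cos 29π/180 = (1/2)[sin(89π/180+29π/180) + sin(89π/180-29π/180)]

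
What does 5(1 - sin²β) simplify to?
5(1 - sin²β) = 5(cos²β) (using Pythagorean identity)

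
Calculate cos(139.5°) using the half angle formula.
cos(139.5°) = -√((1 + cos 279°)/2) = -0.7604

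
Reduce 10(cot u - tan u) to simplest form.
10(cot u - tan u) = 10(2 cot(2u)) (using Double angle)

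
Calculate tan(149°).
tan(149°) = -0.6009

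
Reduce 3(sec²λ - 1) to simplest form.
3(sec²λ - 1) = 3(tan²λ) (using Pythagorean identity)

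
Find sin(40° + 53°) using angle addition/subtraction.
sin(40° + 53°) = sin 40° cos 53° + cos 40° sin 53° = 0.9986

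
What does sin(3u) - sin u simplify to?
sin(3u) - sin u = 2 cos(2u) sin u (using Sum-to-product)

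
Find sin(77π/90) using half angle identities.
sin(77π/90) = √((1 - cos 77π/45)/2) = 0.4384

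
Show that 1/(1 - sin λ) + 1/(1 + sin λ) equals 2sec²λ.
LHS = [(1 + sin λ) + (1 - sin λ)] / [(1 - sin λ)(1 + sin λ)] = 2/(1 - sin²λ) = 2/cos²λ = 2sec²λ = RHS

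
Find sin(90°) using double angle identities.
sin(90°) = 2 sin 45° cos 45° = 1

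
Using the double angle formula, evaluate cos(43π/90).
cos(43π/90) = cos²43π/180 - sin²43π/180 = 0.06976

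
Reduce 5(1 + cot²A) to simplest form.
5(1 + cot²A) = 5(csc²A) (using Pythagorean identity)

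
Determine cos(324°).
cos(324°) = 0.809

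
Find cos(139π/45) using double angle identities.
cos(139π/45) = cos²139π/90 - sin²139π/90 = -0.9613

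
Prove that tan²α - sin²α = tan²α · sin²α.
LHS = sin²α/cos²α - sin²α = sin²α(1/cos²α - 1) = sin²α · (1 - cos²α)/cos²α = sin²α · sin²α/cos²α = sin²α · tan²α = RHS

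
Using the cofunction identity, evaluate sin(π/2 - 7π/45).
sin(π/2 - 7π/45) = cos(7π/45) = 0.8829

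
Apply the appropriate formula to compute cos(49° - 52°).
cos(49° - 52°) = cos 49° cos 52° + sin 49° sin 52° = 0.9986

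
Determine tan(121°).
tan(121°) = -1.664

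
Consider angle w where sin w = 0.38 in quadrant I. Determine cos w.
cos w = √(1 - sin²w) = 0.925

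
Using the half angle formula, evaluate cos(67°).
cos(67°) = √((1 + cos 134°)/2) = 0.3907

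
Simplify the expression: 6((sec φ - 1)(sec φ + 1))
6((sec φ - 1)(sec φ + 1)) = 6(tan²φ) (using Diff. of squares)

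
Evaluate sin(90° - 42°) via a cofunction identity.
sin(90° - 42°) = cos(42°) = 0.7431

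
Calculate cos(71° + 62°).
cos(71° + 62°) = cos 71° cos 62° - sin 71° sin 62° = -0.682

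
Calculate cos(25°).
cos(25°) = 0.9063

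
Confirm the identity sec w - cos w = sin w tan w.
LHS = 1/cos w - cos w = (1 - cos²w)/cos w = sin²w/cos w = sin w · (sin w/cos w) = sin w tan w = RHS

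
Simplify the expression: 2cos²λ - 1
2cos²λ - 1 = cos(2λ) (using Double angle)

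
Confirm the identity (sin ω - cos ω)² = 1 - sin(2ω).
LHS = sin²ω - 2 sin ω cos ω + cos²ω = (sin²ω + cos²ω) - 2 sin ω cos ω = 1 - sin(2ω) = RHS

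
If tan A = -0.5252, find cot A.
cot A = 1/tan A = -1.904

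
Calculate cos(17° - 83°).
cos(17° - 83°) = cos 17° cos 83° + sin 17° sin 83° = 0.4067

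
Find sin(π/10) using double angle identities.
sin(π/10) = 2 sin π/20 cos π/20 = 0.309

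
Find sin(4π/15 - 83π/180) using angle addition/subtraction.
sin(4π/15 - 83π/180) = sin 4π/15 cos 83π/180 - cos 4π/15 sin 83π/180 = -0.5736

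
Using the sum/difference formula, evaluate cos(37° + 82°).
cos(37° + 82°) = cos 37° cos 82° - sin 37° sin 82° = -0.4848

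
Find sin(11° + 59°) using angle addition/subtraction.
sin(11° + 59°) = sin 11° cos 59° + cos 11° sin 59° = 0.9397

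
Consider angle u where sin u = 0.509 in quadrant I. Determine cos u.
cos u = √(1 - sin²u) = 0.8608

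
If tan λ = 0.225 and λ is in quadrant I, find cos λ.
cos λ = 0.9756 (using tan²λ + 1 = sec²λ)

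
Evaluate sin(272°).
sin(272°) = -0.9994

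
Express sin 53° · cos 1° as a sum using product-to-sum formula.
sin 53° cos 1° = (1/2)[sin(53°+1°) + sin(53°-1°)]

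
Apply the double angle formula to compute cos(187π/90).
cos(187π/90) = cos²187π/180 - sin²187π/180 = 0.9703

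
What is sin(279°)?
sin(279°) = -0.9877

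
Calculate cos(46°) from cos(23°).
cos(46°) = 2cos²23° - 1 = 0.6947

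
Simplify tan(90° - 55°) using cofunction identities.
tan(90° - 55°) = cot(55°)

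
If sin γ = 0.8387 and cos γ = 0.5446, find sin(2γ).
sin(2γ) = 2 sin γ cos γ = 0.9135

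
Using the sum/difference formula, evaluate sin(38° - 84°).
sin(38° - 84°) = sin 38° cos 84° - cos 38° sin 84° = -0.7193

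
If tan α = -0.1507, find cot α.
cot α = 1/tan α = -6.636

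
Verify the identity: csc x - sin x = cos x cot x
LHS = 1/sin x - sin x = (1 - sin²x)/sin x = cos²x/sin x = cos x · (cos x/sin x) = cos x cot x = RHS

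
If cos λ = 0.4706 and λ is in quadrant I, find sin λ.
sin λ = 0.8823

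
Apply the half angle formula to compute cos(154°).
cos(154°) = -√((1 + cos 308°)/2) = -0.8988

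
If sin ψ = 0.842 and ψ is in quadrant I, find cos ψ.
cos ψ = 0.5395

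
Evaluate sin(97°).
sin(97°) = 0.9925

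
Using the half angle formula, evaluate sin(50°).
sin(50°) = √((1 - cos 100°)/2) = 0.766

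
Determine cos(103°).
cos(103°) = -0.225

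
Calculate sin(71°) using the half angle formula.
sin(71°) = √((1 - cos 142°)/2) = 0.9455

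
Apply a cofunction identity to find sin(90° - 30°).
sin(90° - 30°) = cos(30°) = √3/2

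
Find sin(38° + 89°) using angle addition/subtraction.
sin(38° + 89°) = sin 38° cos 89° + cos 38° sin 89° = 0.7986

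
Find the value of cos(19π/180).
cos(19π/180) = 0.9455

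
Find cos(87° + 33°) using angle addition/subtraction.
cos(87° + 33°) = cos 87° cos 33° - sin 87° sin 33° = -1/2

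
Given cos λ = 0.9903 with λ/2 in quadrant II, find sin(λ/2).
sin(λ/2) = ±√((1 - cos λ)/2); positive since λ/2 ∈ QII, so sin(λ/2) = 0.06964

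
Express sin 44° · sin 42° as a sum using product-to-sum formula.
sin 44° sin 42° = (1/2)[cos(44°-42°) - cos(44°+42°)]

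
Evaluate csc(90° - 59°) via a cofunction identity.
csc(90° - 59°) = sec(59°) = 1.942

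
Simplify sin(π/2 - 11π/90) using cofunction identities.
sin(π/2 - 11π/90) = cos(11π/90)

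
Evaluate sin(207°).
sin(207°) = -0.454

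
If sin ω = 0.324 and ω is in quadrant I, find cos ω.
cos ω = 0.9461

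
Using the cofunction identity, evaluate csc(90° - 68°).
csc(90° - 68°) = sec(68°) = 2.669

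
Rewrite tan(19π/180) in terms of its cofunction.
tan(19π/180) = cot(π/2 - 19π/180) = cot(71π/180)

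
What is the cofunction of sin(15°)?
sin(15°) = cos(90° - 15°) = cos(75°)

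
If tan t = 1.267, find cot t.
cot t = 1/tan t = 0.7893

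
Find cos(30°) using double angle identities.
cos(30°) = cos²15° - sin²15° = √3/2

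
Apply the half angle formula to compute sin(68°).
sin(68°) = √((1 - cos 136°)/2) = 0.9272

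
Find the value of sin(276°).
sin(276°) = -0.9945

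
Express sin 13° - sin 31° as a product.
sin 13° - sin 31° = 2 cos(22°) sin(-9°)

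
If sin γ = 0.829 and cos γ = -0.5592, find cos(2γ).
cos(2γ) = cos²γ - sin²γ = -0.3745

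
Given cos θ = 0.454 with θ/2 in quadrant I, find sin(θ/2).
sin(θ/2) = ±√((1 - cos θ)/2); positive since θ/2 ∈ QI, so sin(θ/2) = 0.5225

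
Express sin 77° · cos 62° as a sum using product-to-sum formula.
sin 77° cos 62° = (1/2)[sin(77°+62°) + sin(77°-62°)]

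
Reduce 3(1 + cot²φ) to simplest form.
3(1 + cot²φ) = 3(csc²φ) (using Pythagorean identity)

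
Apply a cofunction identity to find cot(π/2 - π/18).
cot(π/2 - π/18) = tan(π/18) = 0.1763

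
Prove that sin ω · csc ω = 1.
LHS = sin ω · (1/sin ω) = 1 = RHS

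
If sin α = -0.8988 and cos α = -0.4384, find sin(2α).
sin(2α) = 2 sin α cos α = 0.7881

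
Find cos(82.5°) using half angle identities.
cos(82.5°) = √((1 + cos 165°)/2) = 0.1305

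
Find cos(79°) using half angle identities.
cos(79°) = √((1 + cos 158°)/2) = 0.1908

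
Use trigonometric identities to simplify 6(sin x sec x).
6(sin x sec x) = 6(tan x) (using Reciprocal + quotient)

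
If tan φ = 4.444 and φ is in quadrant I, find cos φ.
cos φ = 0.2195 (using tan²φ + 1 = sec²φ)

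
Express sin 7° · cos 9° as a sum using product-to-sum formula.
sin 7° cos 9° = (1/2)[sin(7°+9°) + sin(7°-9°)]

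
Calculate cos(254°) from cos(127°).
cos(254°) = cos²127° - sin²127° = -0.2756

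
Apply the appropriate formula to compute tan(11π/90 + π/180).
tan(11π/90 + π/180) = (tan 11π/90 + tan π/180)/(1 - tan 11π/90 tan π/180) = 0.4245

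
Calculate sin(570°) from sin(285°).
sin(570°) = 2 sin 285° cos 285° = -1/2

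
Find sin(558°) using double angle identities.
sin(558°) = 2 sin 279° cos 279° = -0.309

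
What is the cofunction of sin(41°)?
sin(41°) = cos(90° - 41°) = cos(49°)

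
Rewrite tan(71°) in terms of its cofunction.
tan(71°) = cot(90° - 71°) = cot(19°)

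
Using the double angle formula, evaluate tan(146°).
tan(146°) = 2 tan 73° / (1 - tan²73°) = -0.6745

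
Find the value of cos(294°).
cos(294°) = 0.4067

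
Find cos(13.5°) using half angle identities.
cos(13.5°) = √((1 + cos 27°)/2) = 0.9724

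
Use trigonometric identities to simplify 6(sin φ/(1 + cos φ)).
6(sin φ/(1 + cos φ)) = 6(tan(φ/2)) (using Half angle)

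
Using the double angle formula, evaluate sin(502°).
sin(502°) = 2 sin 251° cos 251° = 0.6157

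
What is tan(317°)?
tan(317°) = -0.9325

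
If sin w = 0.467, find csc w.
csc w = 1/sin w = 2.141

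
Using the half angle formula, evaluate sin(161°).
sin(161°) = √((1 - cos 322°)/2) = 0.3256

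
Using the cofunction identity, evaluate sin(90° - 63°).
sin(90° - 63°) = cos(63°) = 0.454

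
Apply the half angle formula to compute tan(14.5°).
tan(14.5°) = sin 29° / (1 + cos 29°) = 0.2586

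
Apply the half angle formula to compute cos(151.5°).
cos(151.5°) = -√((1 + cos 303°)/2) = -0.8788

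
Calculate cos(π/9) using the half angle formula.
cos(π/9) = √((1 + cos 2π/9)/2) = 0.9397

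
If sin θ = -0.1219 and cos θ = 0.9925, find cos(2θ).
cos(2θ) = cos²θ - sin²θ = 0.9702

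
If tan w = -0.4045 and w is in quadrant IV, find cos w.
cos w = 0.927 (using tan²w + 1 = sec²w)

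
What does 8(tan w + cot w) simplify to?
8(tan w + cot w) = 8(sec w csc w) (using Quotient identities)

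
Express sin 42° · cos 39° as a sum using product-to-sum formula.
sin 42° cos 39° = (1/2)[sin(42°+39°) + sin(42°-39°)]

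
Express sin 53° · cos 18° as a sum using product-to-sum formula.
sin 53° cos 18° = (1/2)[sin(53°+18°) + sin(53°-18°)]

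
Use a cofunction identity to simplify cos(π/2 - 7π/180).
cos(π/2 - 7π/180) = sin(7π/180)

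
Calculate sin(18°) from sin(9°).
sin(18°) = 2 sin 9° cos 9° = 0.309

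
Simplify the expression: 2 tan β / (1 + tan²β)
2 tan β / (1 + tan²β) = sin(2β) (using Double angle)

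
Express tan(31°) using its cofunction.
tan(31°) = cot(90° - 31°) = cot(59°)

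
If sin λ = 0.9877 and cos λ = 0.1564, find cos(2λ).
cos(2λ) = cos²λ - sin²λ = -0.9511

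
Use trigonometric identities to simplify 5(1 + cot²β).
5(1 + cot²β) = 5(csc²β) (using Pythagorean identity)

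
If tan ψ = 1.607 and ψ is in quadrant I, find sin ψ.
sin ψ = 0.849 (using tan²ψ + 1 = sec²ψ)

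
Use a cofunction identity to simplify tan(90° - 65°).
tan(90° - 65°) = cot(65°)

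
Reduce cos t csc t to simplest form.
cos t csc t = cot t (using Reciprocal + quotient)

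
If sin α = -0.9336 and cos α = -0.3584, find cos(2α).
cos(2α) = cos²α - sin²α = -0.7432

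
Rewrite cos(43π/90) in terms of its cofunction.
cos(43π/90) = sin(π/2 - 43π/90) = sin(π/45)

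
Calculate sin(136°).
sin(136°) = 0.6947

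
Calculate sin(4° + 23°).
sin(4° + 23°) = sin 4° cos 23° + cos 4° sin 23° = 0.454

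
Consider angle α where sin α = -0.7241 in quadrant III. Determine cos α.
cos α = ±√(1 - sin²α) = -0.6897 (negative in QIII)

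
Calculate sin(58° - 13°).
sin(58° - 13°) = sin 58° cos 13° - cos 58° sin 13° = √2/2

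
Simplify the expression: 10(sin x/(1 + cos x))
10(sin x/(1 + cos x)) = 10(tan(x/2)) (using Half angle)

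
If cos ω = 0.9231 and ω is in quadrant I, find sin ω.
sin ω = 0.3846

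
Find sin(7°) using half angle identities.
sin(7°) = √((1 - cos 14°)/2) = 0.1219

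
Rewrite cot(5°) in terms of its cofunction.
cot(5°) = tan(90° - 5°) = tan(85°)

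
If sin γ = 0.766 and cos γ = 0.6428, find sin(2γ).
sin(2γ) = 2 sin γ cos γ = 0.9848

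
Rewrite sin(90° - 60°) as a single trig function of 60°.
sin(90° - 60°) = cos(60°)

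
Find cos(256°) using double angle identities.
cos(256°) = cos²128° - sin²128° = -0.2419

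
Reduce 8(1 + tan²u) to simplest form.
8(1 + tan²u) = 8(sec²u) (using Pythagorean identity)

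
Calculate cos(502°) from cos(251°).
cos(502°) = cos²251° - sin²251° = -0.788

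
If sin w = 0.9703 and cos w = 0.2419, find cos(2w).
cos(2w) = cos²w - sin²w = -0.883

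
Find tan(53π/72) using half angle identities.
tan(53π/72) = sin 53π/36 / (1 + cos 53π/36) = -1.091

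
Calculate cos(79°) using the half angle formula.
cos(79°) = √((1 + cos 158°)/2) = 0.1908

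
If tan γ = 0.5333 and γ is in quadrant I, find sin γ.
sin γ = 0.4706 (using tan²γ + 1 = sec²γ)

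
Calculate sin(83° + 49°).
sin(83° + 49°) = sin 83° cos 49° + cos 83° sin 49° = 0.7431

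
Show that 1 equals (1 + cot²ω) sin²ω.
RHS = csc²ω · sin²ω = (1/sin²ω) · sin²ω = 1 = LHS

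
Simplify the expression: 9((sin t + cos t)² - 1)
9((sin t + cos t)² - 1) = 9(sin(2t)) (using Pythagorean + double angle)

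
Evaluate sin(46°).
sin(46°) = 0.7193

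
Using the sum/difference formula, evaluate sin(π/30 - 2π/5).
sin(π/30 - 2π/5) = sin π/30 cos 2π/5 - cos π/30 sin 2π/5 = -0.9135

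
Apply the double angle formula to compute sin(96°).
sin(96°) = 2 sin 48° cos 48° = 0.9945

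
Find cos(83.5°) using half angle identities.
cos(83.5°) = √((1 + cos 167°)/2) = 0.1132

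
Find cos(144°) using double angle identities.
cos(144°) = cos²72° - sin²72° = -0.809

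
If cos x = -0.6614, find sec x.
sec x = 1/cos x = -1.512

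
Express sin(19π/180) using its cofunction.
sin(19π/180) = cos(π/2 - 19π/180) = cos(71π/180)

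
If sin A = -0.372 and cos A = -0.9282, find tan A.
tan A = sin A / cos A = 0.4008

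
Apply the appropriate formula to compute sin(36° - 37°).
sin(36° - 37°) = sin 36° cos 37° - cos 36° sin 37° = -0.01745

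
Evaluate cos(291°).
cos(291°) = 0.3584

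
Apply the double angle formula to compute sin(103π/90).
sin(103π/90) = 2 sin 103π/180 cos 103π/180 = -0.4384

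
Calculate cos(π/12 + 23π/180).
cos(π/12 + 23π/180) = cos π/12 cos 23π/180 - sin π/12 sin 23π/180 = 0.788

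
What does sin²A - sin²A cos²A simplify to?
sin²A - sin²A cos²A = sin⁴A (using Factoring)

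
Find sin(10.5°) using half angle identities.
sin(10.5°) = √((1 - cos 21°)/2) = 0.1822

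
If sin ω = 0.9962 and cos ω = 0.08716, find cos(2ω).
cos(2ω) = cos²ω - sin²ω = -0.9848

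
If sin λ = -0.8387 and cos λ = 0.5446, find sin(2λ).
sin(2λ) = 2 sin λ cos λ = -0.9135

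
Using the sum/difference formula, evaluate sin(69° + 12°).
sin(69° + 12°) = sin 69° cos 12° + cos 69° sin 12° = 0.9877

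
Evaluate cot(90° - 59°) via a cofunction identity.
cot(90° - 59°) = tan(59°) = 1.664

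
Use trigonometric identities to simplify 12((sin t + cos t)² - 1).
12((sin t + cos t)² - 1) = 12(sin(2t)) (using Pythagorean + double angle)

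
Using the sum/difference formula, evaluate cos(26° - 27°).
cos(26° - 27°) = cos 26° cos 27° + sin 26° sin 27° = 0.9998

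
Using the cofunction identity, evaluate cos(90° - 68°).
cos(90° - 68°) = sin(68°) = 0.9272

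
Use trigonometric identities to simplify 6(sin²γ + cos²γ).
6(sin²γ + cos²γ) = 6 (using Pythagorean identity)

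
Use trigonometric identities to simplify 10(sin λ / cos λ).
10(sin λ / cos λ) = 10(tan λ) (using Quotient identity)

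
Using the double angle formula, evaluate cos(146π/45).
cos(146π/45) = cos²73π/45 - sin²73π/45 = -0.7193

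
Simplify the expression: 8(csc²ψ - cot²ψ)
8(csc²ψ - cot²ψ) = 8 (using Pythagorean identity)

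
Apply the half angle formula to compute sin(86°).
sin(86°) = √((1 - cos 172°)/2) = 0.9976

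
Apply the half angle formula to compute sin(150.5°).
sin(150.5°) = √((1 - cos 301°)/2) = 0.4924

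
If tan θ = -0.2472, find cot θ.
cot θ = 1/tan θ = -4.045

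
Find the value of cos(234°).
cos(234°) = -0.5878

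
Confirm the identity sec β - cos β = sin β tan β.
LHS = 1/cos β - cos β = (1 - cos²β)/cos β = sin²β/cos β = sin β · (sin β/cos β) = sin β tan β = RHS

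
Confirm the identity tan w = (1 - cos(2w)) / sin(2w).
RHS = 2sin²w / (2 sin w cos w) = sin w/cos w = tan w = LHS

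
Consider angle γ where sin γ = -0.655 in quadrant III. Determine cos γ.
cos γ = ±√(1 - sin²γ) = -0.7556 (negative in QIII)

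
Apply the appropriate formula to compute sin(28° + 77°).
sin(28° + 77°) = sin 28° cos 77° + cos 28° sin 77° = (√6+√2)/4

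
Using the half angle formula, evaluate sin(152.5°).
sin(152.5°) = √((1 - cos 305°)/2) = 0.4617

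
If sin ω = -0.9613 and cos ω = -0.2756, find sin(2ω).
sin(2ω) = 2 sin ω cos ω = 0.5299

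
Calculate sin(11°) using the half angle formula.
sin(11°) = √((1 - cos 22°)/2) = 0.1908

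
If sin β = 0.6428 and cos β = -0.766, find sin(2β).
sin(2β) = 2 sin β cos β = -0.9848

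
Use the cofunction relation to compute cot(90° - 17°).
cot(90° - 17°) = tan(17°) = 0.3057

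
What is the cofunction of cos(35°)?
cos(35°) = sin(90° - 35°) = sin(55°)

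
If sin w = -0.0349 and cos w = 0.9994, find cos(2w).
cos(2w) = cos²w - sin²w = 0.9976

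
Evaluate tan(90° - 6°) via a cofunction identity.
tan(90° - 6°) = cot(6°) = 9.514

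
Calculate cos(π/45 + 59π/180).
cos(π/45 + 59π/180) = cos π/45 cos 59π/180 - sin π/45 sin 59π/180 = 0.454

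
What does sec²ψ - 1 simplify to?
sec²ψ - 1 = tan²ψ (using Pythagorean identity)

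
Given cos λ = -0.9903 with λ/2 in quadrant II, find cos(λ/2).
cos(λ/2) = ±√((1 + cos λ)/2); negative since λ/2 ∈ QII, so cos(λ/2) = -0.06964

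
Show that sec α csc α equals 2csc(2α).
RHS = 2/sin(2α) = 2/(2 sin α cos α) = 1/(sin α cos α) = (1/cos α)(1/sin α) = sec α csc α = LHS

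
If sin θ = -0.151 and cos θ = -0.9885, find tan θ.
tan θ = sin θ / cos θ = 0.1528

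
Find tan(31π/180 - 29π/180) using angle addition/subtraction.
tan(31π/180 - 29π/180) = (tan 31π/180 - tan 29π/180)/(1 + tan 31π/180 tan 29π/180) = 0.03492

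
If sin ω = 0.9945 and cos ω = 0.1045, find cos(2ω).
cos(2ω) = cos²ω - sin²ω = -0.9781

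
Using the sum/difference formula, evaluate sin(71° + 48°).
sin(71° + 48°) = sin 71° cos 48° + cos 71° sin 48° = 0.8746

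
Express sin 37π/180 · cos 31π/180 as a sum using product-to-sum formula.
sin 37π/180 cos 31π/180 = (1/2)[sin(37π/180+31π/180) + sin(37π/180-31π/180)]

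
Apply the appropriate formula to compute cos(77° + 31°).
cos(77° + 31°) = cos 77° cos 31° - sin 77° sin 31° = -0.309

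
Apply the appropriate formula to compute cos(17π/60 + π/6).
cos(17π/60 + π/6) = cos 17π/60 cos π/6 - sin 17π/60 sin π/6 = 0.1564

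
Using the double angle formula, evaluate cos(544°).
cos(544°) = cos²272° - sin²272° = -0.9976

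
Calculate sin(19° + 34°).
sin(19° + 34°) = sin 19° cos 34° + cos 19° sin 34° = 0.7986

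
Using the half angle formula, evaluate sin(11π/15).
sin(11π/15) = √((1 - cos 22π/15)/2) = 0.7431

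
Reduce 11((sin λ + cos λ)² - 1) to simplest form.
11((sin λ + cos λ)² - 1) = 11(sin(2λ)) (using Pythagorean + double angle)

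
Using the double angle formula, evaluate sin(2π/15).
sin(2π/15) = 2 sin π/15 cos π/15 = 0.4067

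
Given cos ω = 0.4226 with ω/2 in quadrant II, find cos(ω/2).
cos(ω/2) = ±√((1 + cos ω)/2); negative since ω/2 ∈ QII, so cos(ω/2) = -0.8434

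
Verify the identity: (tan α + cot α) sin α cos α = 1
LHS = (sin α/cos α + cos α/sin α) sin α cos α = ((sin²α + cos²α)/(sin α cos α)) · sin α cos α = sin²α + cos²α = 1 = RHS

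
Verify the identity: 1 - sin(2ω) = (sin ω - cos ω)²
RHS = sin²ω - 2 sin ω cos ω + cos²ω = (sin²ω + cos²ω) - 2 sin ω cos ω = 1 - sin(2ω) = LHS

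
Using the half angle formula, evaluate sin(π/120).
sin(π/120) = √((1 - cos π/60)/2) = 0.02618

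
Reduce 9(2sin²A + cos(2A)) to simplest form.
9(2sin²A + cos(2A)) = 9 (using Double angle)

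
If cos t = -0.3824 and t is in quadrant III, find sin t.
sin t = -0.924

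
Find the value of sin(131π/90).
sin(131π/90) = -0.9903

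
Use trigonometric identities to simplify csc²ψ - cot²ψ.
csc²ψ - cot²ψ = 1 (using Pythagorean identity)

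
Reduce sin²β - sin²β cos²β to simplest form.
sin²β - sin²β cos²β = sin⁴β (using Factoring)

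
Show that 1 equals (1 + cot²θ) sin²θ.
RHS = csc²θ · sin²θ = (1/sin²θ) · sin²θ = 1 = LHS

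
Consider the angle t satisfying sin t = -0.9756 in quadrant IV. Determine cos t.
cos t = √(1 - sin²t) = 0.2196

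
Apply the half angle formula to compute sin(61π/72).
sin(61π/72) = √((1 - cos 61π/36)/2) = 0.4617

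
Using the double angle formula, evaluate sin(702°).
sin(702°) = 2 sin 351° cos 351° = -0.309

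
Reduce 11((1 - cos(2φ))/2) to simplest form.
11((1 - cos(2φ))/2) = 11(sin²φ) (using Power reduction)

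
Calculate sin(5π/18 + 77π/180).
sin(5π/18 + 77π/180) = sin 5π/18 cos 77π/180 + cos 5π/18 sin 77π/180 = 0.7986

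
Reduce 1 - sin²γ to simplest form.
1 - sin²γ = cos²γ (using Pythagorean identity)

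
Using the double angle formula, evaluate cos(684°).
cos(684°) = cos²342° - sin²342° = 0.809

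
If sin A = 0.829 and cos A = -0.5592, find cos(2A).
cos(2A) = cos²A - sin²A = -0.3745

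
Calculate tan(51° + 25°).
tan(51° + 25°) = (tan 51° + tan 25°)/(1 - tan 51° tan 25°) = 4.011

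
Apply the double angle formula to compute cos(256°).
cos(256°) = cos²128° - sin²128° = -0.2419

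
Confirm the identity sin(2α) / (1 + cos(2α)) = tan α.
LHS = 2 sin α cos α / (2cos²α) = sin α/cos α = tan α = RHS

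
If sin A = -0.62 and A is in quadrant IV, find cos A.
cos A = 0.7846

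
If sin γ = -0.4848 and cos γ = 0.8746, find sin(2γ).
sin(2γ) = 2 sin γ cos γ = -0.848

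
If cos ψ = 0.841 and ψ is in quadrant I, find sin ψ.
sin ψ = 0.541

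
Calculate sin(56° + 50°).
sin(56° + 50°) = sin 56° cos 50° + cos 56° sin 50° = 0.9613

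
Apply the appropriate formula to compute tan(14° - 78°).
tan(14° - 78°) = (tan 14° - tan 78°)/(1 + tan 14° tan 78°) = -2.05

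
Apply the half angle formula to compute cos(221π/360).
cos(221π/360) = -√((1 + cos 221π/180)/2) = -0.3502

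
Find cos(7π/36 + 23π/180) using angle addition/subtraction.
cos(7π/36 + 23π/180) = cos 7π/36 cos 23π/180 - sin 7π/36 sin 23π/180 = 0.5299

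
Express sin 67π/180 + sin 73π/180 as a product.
sin 67π/180 + sin 73π/180 = 2 sin(7π/18) cos(-π/60)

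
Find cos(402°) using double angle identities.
cos(402°) = cos²201° - sin²201° = 0.7431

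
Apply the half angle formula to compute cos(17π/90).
cos(17π/90) = √((1 + cos 17π/45)/2) = 0.829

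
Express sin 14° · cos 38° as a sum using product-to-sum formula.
sin 14° cos 38° = (1/2)[sin(14°+38°) + sin(14°-38°)]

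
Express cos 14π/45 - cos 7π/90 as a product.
cos 14π/45 - cos 7π/90 = -2 sin(7π/36) sin(7π/60)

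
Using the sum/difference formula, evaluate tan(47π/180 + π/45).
tan(47π/180 + π/45) = (tan 47π/180 + tan π/45)/(1 - tan 47π/180 tan π/45) = 1.235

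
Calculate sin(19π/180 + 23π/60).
sin(19π/180 + 23π/60) = sin 19π/180 cos 23π/60 + cos 19π/180 sin 23π/60 = 0.9994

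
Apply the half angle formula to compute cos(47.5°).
cos(47.5°) = √((1 + cos 95°)/2) = 0.6756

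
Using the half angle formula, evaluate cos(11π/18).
cos(11π/18) = -√((1 + cos 11π/9)/2) = -0.342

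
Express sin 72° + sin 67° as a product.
sin 72° + sin 67° = 2 sin(69.5°) cos(2.5°)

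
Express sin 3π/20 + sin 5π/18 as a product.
sin 3π/20 + sin 5π/18 = 2 sin(77π/360) cos(-23π/360)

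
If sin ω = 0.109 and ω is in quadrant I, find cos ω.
cos ω = 0.994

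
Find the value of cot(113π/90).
cot(113π/90) = 0.9657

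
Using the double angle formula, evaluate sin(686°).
sin(686°) = 2 sin 343° cos 343° = -0.5592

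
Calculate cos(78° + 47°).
cos(78° + 47°) = cos 78° cos 47° - sin 78° sin 47° = -0.5736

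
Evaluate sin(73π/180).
sin(73π/180) = 0.9563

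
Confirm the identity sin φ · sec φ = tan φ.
LHS = sin φ · (1/cos φ) = sin φ/cos φ = tan φ = RHS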